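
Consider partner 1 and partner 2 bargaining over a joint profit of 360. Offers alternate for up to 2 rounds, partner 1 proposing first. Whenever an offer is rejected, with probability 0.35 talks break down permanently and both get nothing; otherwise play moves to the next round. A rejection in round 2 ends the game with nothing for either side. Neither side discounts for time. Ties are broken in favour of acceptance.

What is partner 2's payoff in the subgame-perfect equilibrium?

By backward induction:
Round 2 (partner 2 proposes): partner 1 will accept anything ≥ 0, so partner 2 offers 0 and keeps 360.
Round 1 (partner 1 proposes): rejecting gives partner 2 an expected 0.65 × 360 = 234, so partner 1 offers 234, keeping 126.

234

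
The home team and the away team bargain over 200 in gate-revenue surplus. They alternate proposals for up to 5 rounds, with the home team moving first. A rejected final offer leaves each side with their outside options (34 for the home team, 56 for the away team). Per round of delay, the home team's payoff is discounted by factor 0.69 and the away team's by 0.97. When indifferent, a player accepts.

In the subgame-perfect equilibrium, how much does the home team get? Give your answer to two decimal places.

By backward induction:
Round 5 (the home team proposes): the away team gets 56 if talks fail, so the home team offers 56 and keeps 144.
Round 4 (the away team proposes): the home team can get 144 next round, worth 0.69 × 144 = 99.36 now, so the away team offers 99.36, keeping 100.64.
Round 3 (the home team proposes): the away team can get 100.64 next round, worth 0.97 × 100.64 = 97.6208 now, so the home team offers 97.6208, keeping 102.3792.
Round 2 (the away team proposes): the home team can get 102.3792 next round, worth 0.69 × 102.3792 = 70.641648 now. The away team offers 70.641648 and keeps 200 − 70.641648 = 129.358352.
Round 1 (the home team proposes): the away team can get 129.358352 next round, worth 0.97 × 129.358352 = 125.47760144 now, so the home team offers 125.47760144, keeping 74.52239856.

74.52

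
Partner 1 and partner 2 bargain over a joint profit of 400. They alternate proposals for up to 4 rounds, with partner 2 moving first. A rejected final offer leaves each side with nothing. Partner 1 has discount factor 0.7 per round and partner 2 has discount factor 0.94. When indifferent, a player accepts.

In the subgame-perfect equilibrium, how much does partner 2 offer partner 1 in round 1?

201.04

Round 4 (partner 1 proposes): partner 2 will accept anything ≥ 0, so partner 1 offers 0 and keeps 400.
Round 3 (partner 2 proposes): partner 1 can get 400 next round, worth 0.7 × 400 = 280 now; partner 2 offers that and keeps 120.
Round 2 (partner 1 proposes): partner 2 can get 120 next round, worth 0.94 × 120 = 112.8 now, so partner 1 offers 112.8, keeping 287.2.
Round 1 (partner 2 proposes): partner 1 can get 287.2 next round, worth 0.7 × 287.2 = 201.04 now; partner 2 offers that and keeps 198.96.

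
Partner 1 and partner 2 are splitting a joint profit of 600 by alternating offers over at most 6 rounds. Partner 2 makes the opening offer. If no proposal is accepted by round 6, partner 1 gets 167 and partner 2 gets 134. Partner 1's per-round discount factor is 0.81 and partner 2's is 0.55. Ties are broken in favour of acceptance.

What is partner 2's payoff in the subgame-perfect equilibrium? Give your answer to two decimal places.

Round 6 (partner 1 proposes): partner 2 gets 134 if talks fail, so partner 1 offers 134 and keeps 466.
Round 5 (partner 2 proposes): partner 1 can get 466 next round, worth 0.81 × 466 = 377.46 now; partner 2 offers that and keeps 222.54.
Round 4 (partner 1 proposes): partner 2 can get 222.54 next round, worth 0.55 × 222.54 = 122.397 now; partner 1 offers that and keeps 477.603.
Round 3 (partner 2 proposes): partner 1 can get 477.603 next round, worth 0.81 × 477.603 = 386.85843 now. Partner 2 offers 386.85843 and keeps 600 − 386.85843 = 213.14157.
Round 2 (partner 1 proposes): partner 2 can get 213.14157 next round, worth 0.55 × 213.14157 = 117.2278635 now; partner 1 offers that and keeps 482.7721365.
Round 1 (partner 2 proposes): partner 1 can get 482.7721365 next round, worth 0.81 × 482.7721365 = 391.045430565 now; partner 2 offers that and keeps 208.954569435.

208.95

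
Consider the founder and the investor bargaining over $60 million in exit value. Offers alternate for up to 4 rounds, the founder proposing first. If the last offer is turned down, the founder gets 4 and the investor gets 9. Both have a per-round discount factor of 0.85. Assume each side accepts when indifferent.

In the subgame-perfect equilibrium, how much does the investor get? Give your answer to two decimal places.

42.04

Round 4 (the investor proposes): the founder gets 4 if talks fail, so the investor offers 4 and keeps 56.
Round 3 (the founder proposes): the investor can get 56 next round, worth 0.85 × 56 = 47.6 now; the founder offers that and keeps 12.4.
Round 2 (the investor proposes): the founder can get 12.4 next round, worth 0.85 × 12.4 = 10.54 now; the investor offers that and keeps 49.46.
Round 1 (the founder proposes): the investor can get 49.46 next round, worth 0.85 × 49.46 = 42.041 now. The founder offers 42.041 and keeps 60 − 42.041 = 17.959.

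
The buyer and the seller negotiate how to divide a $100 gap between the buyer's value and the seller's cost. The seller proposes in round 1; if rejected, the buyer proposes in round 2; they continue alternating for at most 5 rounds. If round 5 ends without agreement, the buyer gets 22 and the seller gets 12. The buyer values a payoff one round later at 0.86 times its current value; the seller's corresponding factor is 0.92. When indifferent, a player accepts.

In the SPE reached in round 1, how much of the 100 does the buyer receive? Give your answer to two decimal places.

Round 5 (the seller proposes): the buyer gets 22 if talks fail, so the seller offers 22 and keeps 78.
Round 4 (the buyer proposes): the seller can get 78 next round, worth 0.92 × 78 = 71.76 now. The buyer offers 71.76 and keeps 100 − 71.76 = 28.24.
Round 3 (the seller proposes): the buyer can get 28.24 next round, worth 0.86 × 28.24 = 24.2864 now, so the seller offers 24.2864, keeping 75.7136.
Round 2 (the buyer proposes): the seller can get 75.7136 next round, worth 0.92 × 75.7136 = 69.656512 now; the buyer offers that and keeps 30.343488.
Round 1 (the seller proposes): the buyer can get 30.343488 next round, worth 0.86 × 30.343488 = 26.09539968 now. The seller offers 26.09539968 and keeps 100 − 26.09539968 = 73.90460032.

26.10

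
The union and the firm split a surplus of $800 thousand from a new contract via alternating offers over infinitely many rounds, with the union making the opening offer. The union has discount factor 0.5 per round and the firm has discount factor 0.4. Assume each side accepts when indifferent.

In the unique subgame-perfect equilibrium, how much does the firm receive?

Let x be the union's share when the union proposes and y be the firm's share when the firm proposes.
The firm accepts iff offered ≥ 0.4·y, so x = 800 − 0.4y. Symmetrically y = 800 − 0.5x.
Substituting: x = 800 − 0.4(800 − 0.5x), giving x(1 − 0.5·0.4) = 800(1 − 0.4).
So x = 800 × 0.6 / 0.8 = 600, and the firm receives 800 − x = 200.

200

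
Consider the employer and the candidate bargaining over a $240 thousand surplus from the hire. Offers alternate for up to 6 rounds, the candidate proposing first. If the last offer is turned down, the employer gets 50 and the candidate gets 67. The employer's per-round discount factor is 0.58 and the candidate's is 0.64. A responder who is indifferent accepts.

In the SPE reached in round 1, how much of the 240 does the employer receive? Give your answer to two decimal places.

82.54

Round 6 (the employer proposes): the candidate gets 67 if talks fail, so the employer offers 67 and keeps 173.
Round 5 (the candidate proposes): the employer can get 173 next round, worth 0.58 × 173 = 100.34 now; the candidate offers that and keeps 139.66.
Round 4 (the employer proposes): the candidate can get 139.66 next round, worth 0.64 × 139.66 = 89.3824 now. The employer offers 89.3824 and keeps 240 − 89.3824 = 150.6176.
Round 3 (the candidate proposes): the employer can get 150.6176 next round, worth 0.58 × 150.6176 = 87.358208 now, so the candidate offers 87.358208, keeping 152.641792.
Round 2 (the employer proposes): the candidate can get 152.641792 next round, worth 0.64 × 152.641792 = 97.69074688 now; the employer offers that and keeps 142.30925312.
Round 1 (the candidate proposes): the employer can get 142.30925312 next round, worth 0.58 × 142.30925312 = 82.5393668096 now, so the candidate offers 82.5393668096, keeping 157.4606331904.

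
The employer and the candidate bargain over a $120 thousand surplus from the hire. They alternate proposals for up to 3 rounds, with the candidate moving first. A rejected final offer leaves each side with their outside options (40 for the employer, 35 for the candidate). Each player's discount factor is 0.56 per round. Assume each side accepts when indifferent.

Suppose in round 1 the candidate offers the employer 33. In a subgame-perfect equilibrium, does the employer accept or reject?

Reject

Round 3 (the candidate proposes): the employer gets 40 if talks fail, so the candidate offers 40 and keeps 80.
Round 2 (the employer proposes): the candidate can get 80 next round, worth 0.56 × 80 = 44.8 now, so the employer offers 44.8, keeping 75.2.
So by rejecting in round 1, the employer gets 75.2 next round, worth 0.56 × 75.2 = 42.112 now.
Offer 33 < 42.112, so the employer rejects.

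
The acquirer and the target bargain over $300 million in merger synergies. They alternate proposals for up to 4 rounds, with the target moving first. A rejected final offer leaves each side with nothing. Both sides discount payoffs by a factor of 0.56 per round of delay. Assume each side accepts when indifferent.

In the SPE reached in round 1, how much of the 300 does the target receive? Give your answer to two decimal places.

Work backward from the last round.
Round 4 (the acquirer proposes): rejection yields 0 for the target; the acquirer offers 0 and keeps 300.
Round 3 (the target proposes): the acquirer can get 300 next round, worth 0.56 × 300 = 168 now. The target offers 168 and keeps 300 − 168 = 132.
Round 2 (the acquirer proposes): the target can get 132 next round, worth 0.56 × 132 = 73.92 now. The acquirer offers 73.92 and keeps 300 − 73.92 = 226.08.
Round 1 (the target proposes): the acquirer can get 226.08 next round, worth 0.56 × 226.08 = 126.6048 now. The target offers 126.6048 and keeps 300 − 126.6048 = 173.3952.

173.40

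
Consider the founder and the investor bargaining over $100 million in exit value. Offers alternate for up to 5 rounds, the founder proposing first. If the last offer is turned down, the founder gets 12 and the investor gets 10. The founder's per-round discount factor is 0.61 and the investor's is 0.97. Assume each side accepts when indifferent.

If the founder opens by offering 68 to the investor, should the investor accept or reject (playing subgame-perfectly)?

Work out the investor's continuation value if the offer is rejected.
Round 5 (the founder proposes): the investor gets 10 if talks fail, so the founder offers 10 and keeps 90.
Round 4 (the investor proposes): the founder can get 90 next round, worth 0.61 × 90 = 54.9 now; the investor offers that and keeps 45.1.
Round 3 (the founder proposes): the investor can get 45.1 next round, worth 0.97 × 45.1 = 43.747 now. The founder offers 43.747 and keeps 100 − 43.747 = 56.253.
Round 2 (the investor proposes): the founder can get 56.253 next round, worth 0.61 × 56.253 = 34.31433 now, so the investor offers 34.31433, keeping 65.68567.
So by rejecting in round 1, the investor gets 65.68567 next round, worth 0.97 × 65.68567 = 63.7150999 now.
Offer 68 ≥ 63.7150999, so the investor accepts.

Accept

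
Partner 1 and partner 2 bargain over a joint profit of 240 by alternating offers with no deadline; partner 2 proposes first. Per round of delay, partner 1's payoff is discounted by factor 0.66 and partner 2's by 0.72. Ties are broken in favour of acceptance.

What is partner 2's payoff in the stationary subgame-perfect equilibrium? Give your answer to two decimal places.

155.49

Let x be partner 2's share when partner 2 proposes and y be partner 1's share when partner 1 proposes.
Partner 1 accepts iff offered ≥ 0.66·y, so x = 240 − 0.66y. Symmetrically y = 240 − 0.72x.
Substituting: x = 240 − 0.66(240 − 0.72x), giving x(1 − 0.72·0.66) = 240(1 − 0.66).
So x = 240 × 0.34 / 0.5248 ≈ 155.4878, and partner 1 receives 240 − x ≈ 84.5122.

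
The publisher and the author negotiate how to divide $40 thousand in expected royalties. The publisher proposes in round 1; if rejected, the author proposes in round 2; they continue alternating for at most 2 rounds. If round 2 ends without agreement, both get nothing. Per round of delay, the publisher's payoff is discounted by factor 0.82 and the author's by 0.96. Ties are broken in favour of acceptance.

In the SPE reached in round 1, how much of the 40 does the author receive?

Round 2 (the author proposes): rejection yields 0 for the publisher; the author offers 0 and keeps 40.
Round 1 (the publisher proposes): the author can get 40 next round, worth 0.96 × 40 = 38.4 now. The publisher offers 38.4 and keeps 40 − 38.4 = 1.6.

38.4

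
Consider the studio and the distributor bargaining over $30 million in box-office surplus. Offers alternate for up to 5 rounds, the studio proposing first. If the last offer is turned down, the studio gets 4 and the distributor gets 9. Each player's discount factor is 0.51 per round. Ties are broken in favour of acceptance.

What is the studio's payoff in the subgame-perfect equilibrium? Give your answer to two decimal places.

Solve by backward induction from round 5.
Round 5 (the studio proposes): the distributor gets 9 if talks fail, so the studio offers 9 and keeps 21.
Round 4 (the distributor proposes): the studio can get 21 next round, worth 0.51 × 21 = 10.71 now; the distributor offers that and keeps 19.29.
Round 3 (the studio proposes): the distributor can get 19.29 next round, worth 0.51 × 19.29 = 9.8379 now, so the studio offers 9.8379, keeping 20.1621.
Round 2 (the distributor proposes): the studio can get 20.1621 next round, worth 0.51 × 20.1621 = 10.282671 now. The distributor offers 10.282671 and keeps 30 − 10.282671 = 19.717329.
Round 1 (the studio proposes): the distributor can get 19.717329 next round, worth 0.51 × 19.717329 = 10.05583779 now, so the studio offers 10.05583779, keeping 19.94416221.

19.94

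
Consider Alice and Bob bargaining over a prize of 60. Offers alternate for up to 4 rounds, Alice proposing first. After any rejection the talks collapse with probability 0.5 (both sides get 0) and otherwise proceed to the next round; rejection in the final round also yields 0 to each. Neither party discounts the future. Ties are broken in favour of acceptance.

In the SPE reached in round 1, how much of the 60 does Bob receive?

22.5

Round 4 (Bob proposes): Alice will accept anything ≥ 0, so Bob offers 0 and keeps 60.
Round 3 (Alice proposes): rejecting gives Bob an expected 0.5 × 60 = 30, so Alice offers 30, keeping 30.
Round 2 (Bob proposes): rejecting gives Alice an expected 0.5 × 30 = 15; Bob offers that and keeps 45.
Round 1 (Alice proposes): rejecting gives Bob an expected 0.5 × 45 = 22.5, so Alice offers 22.5, keeping 37.5.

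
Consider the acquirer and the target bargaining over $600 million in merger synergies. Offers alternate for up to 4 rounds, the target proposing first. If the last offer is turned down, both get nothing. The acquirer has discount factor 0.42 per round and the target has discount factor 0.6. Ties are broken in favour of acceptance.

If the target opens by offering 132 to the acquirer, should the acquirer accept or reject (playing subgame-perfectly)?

Work out the acquirer's continuation value if the offer is rejected.
Round 4 (the acquirer proposes): rejection yields 0 for the target; the acquirer offers 0 and keeps 600.
Round 3 (the target proposes): the acquirer can get 600 next round, worth 0.42 × 600 = 252 now. The target offers 252 and keeps 600 − 252 = 348.
Round 2 (the acquirer proposes): the target can get 348 next round, worth 0.6 × 348 = 208.8 now; the acquirer offers that and keeps 391.2.
So by rejecting in round 1, the acquirer gets 391.2 next round, worth 0.42 × 391.2 = 164.304 now.
Offer 132 < 164.304, so the acquirer rejects.

Reject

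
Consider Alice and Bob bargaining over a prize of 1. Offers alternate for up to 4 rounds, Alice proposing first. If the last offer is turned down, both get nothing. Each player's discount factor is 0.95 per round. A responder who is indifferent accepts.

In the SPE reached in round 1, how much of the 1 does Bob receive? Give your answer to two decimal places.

Round 4 (Bob proposes): rejection yields 0 for Alice; Bob offers 0 and keeps 1.
Round 3 (Alice proposes): Bob can get 1 next round, worth 0.95 × 1 = 0.95 now; Alice offers that and keeps 0.05.
Round 2 (Bob proposes): Alice can get 0.05 next round, worth 0.95 × 0.05 = 0.0475 now, so Bob offers 0.0475, keeping 0.9525.
Round 1 (Alice proposes): Bob can get 0.9525 next round, worth 0.95 × 0.9525 = 0.904875 now; Alice offers that and keeps 0.095125.

0.90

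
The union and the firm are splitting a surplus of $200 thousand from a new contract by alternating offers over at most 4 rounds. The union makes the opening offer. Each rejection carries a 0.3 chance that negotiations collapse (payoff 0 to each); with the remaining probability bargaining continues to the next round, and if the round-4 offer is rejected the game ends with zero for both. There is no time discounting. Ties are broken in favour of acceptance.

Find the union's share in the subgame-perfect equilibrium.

89.4

Round 4 (the firm proposes): rejection yields 0 for the union; the firm offers 0 and keeps 200.
Round 3 (the union proposes): rejecting gives the firm an expected 0.7 × 200 = 140; the union offers that and keeps 60.
Round 2 (the firm proposes): rejecting gives the union an expected 0.7 × 60 = 42, so the firm offers 42, keeping 158.
Round 1 (the union proposes): rejecting gives the firm an expected 0.7 × 158 = 110.6. The union offers 110.6 and keeps 200 − 110.6 = 89.4.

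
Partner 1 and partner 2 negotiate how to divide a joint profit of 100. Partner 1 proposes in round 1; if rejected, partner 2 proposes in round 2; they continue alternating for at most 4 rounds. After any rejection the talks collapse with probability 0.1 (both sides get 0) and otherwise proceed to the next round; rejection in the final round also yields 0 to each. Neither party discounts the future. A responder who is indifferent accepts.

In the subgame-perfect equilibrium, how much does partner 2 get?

81.9

Round 4 (partner 2 proposes): partner 1 will accept anything ≥ 0, so partner 2 offers 0 and keeps 100.
Round 3 (partner 1 proposes): rejecting gives partner 2 an expected 0.9 × 100 = 90; partner 1 offers that and keeps 10.
Round 2 (partner 2 proposes): rejecting gives partner 1 an expected 0.9 × 10 = 9; partner 2 offers that and keeps 91.
Round 1 (partner 1 proposes): rejecting gives partner 2 an expected 0.9 × 91 = 81.9, so partner 1 offers 81.9, keeping 18.1.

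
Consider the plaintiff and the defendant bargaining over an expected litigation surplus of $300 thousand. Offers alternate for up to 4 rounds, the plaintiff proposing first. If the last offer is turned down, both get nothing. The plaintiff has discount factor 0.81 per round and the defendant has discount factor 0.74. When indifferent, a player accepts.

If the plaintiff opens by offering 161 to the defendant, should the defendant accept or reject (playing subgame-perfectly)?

Round 4 (the defendant proposes): rejection yields 0 for the plaintiff; the defendant offers 0 and keeps 300.
Round 3 (the plaintiff proposes): the defendant can get 300 next round, worth 0.74 × 300 = 222 now, so the plaintiff offers 222, keeping 78.
Round 2 (the defendant proposes): the plaintiff can get 78 next round, worth 0.81 × 78 = 63.18 now. The defendant offers 63.18 and keeps 300 − 63.18 = 236.82.
So by rejecting in round 1, the defendant gets 236.82 next round, worth 0.74 × 236.82 = 175.2468 now.
Offer 161 < 175.2468, so the defendant rejects.

Reject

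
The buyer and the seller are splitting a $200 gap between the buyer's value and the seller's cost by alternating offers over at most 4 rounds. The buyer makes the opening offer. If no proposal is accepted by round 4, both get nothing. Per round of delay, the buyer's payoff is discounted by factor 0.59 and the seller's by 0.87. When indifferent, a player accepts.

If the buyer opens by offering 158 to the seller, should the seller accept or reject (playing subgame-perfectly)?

Reject

Round 4 (the seller proposes): rejection yields 0 for the buyer; the seller offers 0 and keeps 200.
Round 3 (the buyer proposes): the seller can get 200 next round, worth 0.87 × 200 = 174 now; the buyer offers that and keeps 26.
Round 2 (the seller proposes): the buyer can get 26 next round, worth 0.59 × 26 = 15.34 now, so the seller offers 15.34, keeping 184.66.
So by rejecting in round 1, the seller gets 184.66 next round, worth 0.87 × 184.66 = 160.6542 now.
Offer 158 < 160.6542, so the seller rejects.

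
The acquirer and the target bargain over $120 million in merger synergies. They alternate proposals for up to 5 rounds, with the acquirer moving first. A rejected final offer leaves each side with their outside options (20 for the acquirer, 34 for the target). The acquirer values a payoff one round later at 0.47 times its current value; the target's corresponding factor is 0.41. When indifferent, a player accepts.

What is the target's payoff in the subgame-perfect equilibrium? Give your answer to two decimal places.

32.36

Round 5 (the acquirer proposes): the target gets 34 if talks fail, so the acquirer offers 34 and keeps 86.
Round 4 (the target proposes): the acquirer can get 86 next round, worth 0.47 × 86 = 40.42 now; the target offers that and keeps 79.58.
Round 3 (the acquirer proposes): the target can get 79.58 next round, worth 0.41 × 79.58 = 32.6278 now, so the acquirer offers 32.6278, keeping 87.3722.
Round 2 (the target proposes): the acquirer can get 87.3722 next round, worth 0.47 × 87.3722 = 41.064934 now. The target offers 41.064934 and keeps 120 − 41.064934 = 78.935066.
Round 1 (the acquirer proposes): the target can get 78.935066 next round, worth 0.41 × 78.935066 = 32.36337706 now. The acquirer offers 32.36337706 and keeps 120 − 32.36337706 = 87.63662294.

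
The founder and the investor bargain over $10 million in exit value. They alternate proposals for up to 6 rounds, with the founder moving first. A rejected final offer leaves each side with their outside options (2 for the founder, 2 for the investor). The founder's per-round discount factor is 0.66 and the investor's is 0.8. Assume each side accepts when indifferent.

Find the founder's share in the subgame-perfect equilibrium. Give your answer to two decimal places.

4.06

Round 6 (the investor proposes): the founder gets 2 if talks fail, so the investor offers 2 and keeps 8.
Round 5 (the founder proposes): the investor can get 8 next round, worth 0.8 × 8 = 6.4 now. The founder offers 6.4 and keeps 10 − 6.4 = 3.6.
Round 4 (the investor proposes): the founder can get 3.6 next round, worth 0.66 × 3.6 = 2.376 now; the investor offers that and keeps 7.624.
Round 3 (the founder proposes): the investor can get 7.624 next round, worth 0.8 × 7.624 = 6.0992 now, so the founder offers 6.0992, keeping 3.9008.
Round 2 (the investor proposes): the founder can get 3.9008 next round, worth 0.66 × 3.9008 = 2.574528 now; the investor offers that and keeps 7.425472.
Round 1 (the founder proposes): the investor can get 7.425472 next round, worth 0.8 × 7.425472 = 5.9403776 now, so the founder offers 5.9403776, keeping 4.0596224.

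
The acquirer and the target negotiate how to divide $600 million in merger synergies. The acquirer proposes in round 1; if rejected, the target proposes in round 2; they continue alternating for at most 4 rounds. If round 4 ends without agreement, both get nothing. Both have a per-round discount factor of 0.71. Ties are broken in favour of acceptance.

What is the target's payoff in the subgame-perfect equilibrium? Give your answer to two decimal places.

Round 4 (the target proposes): the acquirer will accept anything ≥ 0, so the target offers 0 and keeps 600.
Round 3 (the acquirer proposes): the target can get 600 next round, worth 0.71 × 600 = 426 now. The acquirer offers 426 and keeps 600 − 426 = 174.
Round 2 (the target proposes): the acquirer can get 174 next round, worth 0.71 × 174 = 123.54 now; the target offers that and keeps 476.46.
Round 1 (the acquirer proposes): the target can get 476.46 next round, worth 0.71 × 476.46 = 338.2866 now, so the acquirer offers 338.2866, keeping 261.7134.

338.29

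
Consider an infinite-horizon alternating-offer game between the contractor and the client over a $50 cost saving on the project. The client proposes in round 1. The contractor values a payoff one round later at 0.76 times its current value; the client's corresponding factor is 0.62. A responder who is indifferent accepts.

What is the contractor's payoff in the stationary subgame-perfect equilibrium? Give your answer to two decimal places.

In a stationary SPE each proposer offers the other exactly their discounted continuation value.
If the client keeps x when proposing and the contractor keeps y when proposing, then x = 50 − 0.76y and y = 50 − 0.62x.
Solving: x = 50(1 − 0.76) / (1 − 0.62·0.76) = 12 / 0.5288 ≈ 22.6929.
The contractor gets 50 − 22.6929 ≈ 27.3071.

27.31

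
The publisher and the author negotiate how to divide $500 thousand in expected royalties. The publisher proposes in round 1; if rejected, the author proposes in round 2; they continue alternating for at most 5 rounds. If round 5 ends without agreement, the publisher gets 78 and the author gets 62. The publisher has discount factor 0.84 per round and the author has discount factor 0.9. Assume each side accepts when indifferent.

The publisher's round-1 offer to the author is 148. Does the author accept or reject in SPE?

Reject

Round 5 (the publisher proposes): the author gets 62 if talks fail, so the publisher offers 62 and keeps 438.
Round 4 (the author proposes): the publisher can get 438 next round, worth 0.84 × 438 = 367.92 now. The author offers 367.92 and keeps 500 − 367.92 = 132.08.
Round 3 (the publisher proposes): the author can get 132.08 next round, worth 0.9 × 132.08 = 118.872 now, so the publisher offers 118.872, keeping 381.128.
Round 2 (the author proposes): the publisher can get 381.128 next round, worth 0.84 × 381.128 = 320.14752 now, so the author offers 320.14752, keeping 179.85248.
So by rejecting in round 1, the author gets 179.85248 next round, worth 0.9 × 179.85248 = 161.867232 now.
Offer 148 < 161.867232, so the author rejects.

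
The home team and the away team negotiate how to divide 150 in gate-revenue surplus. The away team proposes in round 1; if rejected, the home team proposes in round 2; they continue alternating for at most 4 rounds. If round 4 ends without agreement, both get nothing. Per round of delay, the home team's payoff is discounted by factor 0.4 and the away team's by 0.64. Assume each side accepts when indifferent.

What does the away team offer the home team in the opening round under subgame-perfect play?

36.96

Solve by backward induction from round 4.
Round 4 (the home team proposes): the away team will accept anything ≥ 0, so the home team offers 0 and keeps 150.
Round 3 (the away team proposes): the home team can get 150 next round, worth 0.4 × 150 = 60 now. The away team offers 60 and keeps 150 − 60 = 90.
Round 2 (the home team proposes): the away team can get 90 next round, worth 0.64 × 90 = 57.6 now, so the home team offers 57.6, keeping 92.4.
Round 1 (the away team proposes): the home team can get 92.4 next round, worth 0.4 × 92.4 = 36.96 now, so the away team offers 36.96, keeping 113.04.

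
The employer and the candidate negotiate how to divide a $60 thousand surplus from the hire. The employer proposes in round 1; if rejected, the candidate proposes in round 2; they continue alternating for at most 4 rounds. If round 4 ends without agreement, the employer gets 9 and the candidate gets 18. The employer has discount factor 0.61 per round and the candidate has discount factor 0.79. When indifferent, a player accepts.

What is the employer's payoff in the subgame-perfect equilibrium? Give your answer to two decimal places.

22.10

Round 4 (the candidate proposes): the employer gets 9 if talks fail, so the candidate offers 9 and keeps 51.
Round 3 (the employer proposes): the candidate can get 51 next round, worth 0.79 × 51 = 40.29 now. The employer offers 40.29 and keeps 60 − 40.29 = 19.71.
Round 2 (the candidate proposes): the employer can get 19.71 next round, worth 0.61 × 19.71 = 12.0231 now, so the candidate offers 12.0231, keeping 47.9769.
Round 1 (the employer proposes): the candidate can get 47.9769 next round, worth 0.79 × 47.9769 = 37.901751 now, so the employer offers 37.901751, keeping 22.098249.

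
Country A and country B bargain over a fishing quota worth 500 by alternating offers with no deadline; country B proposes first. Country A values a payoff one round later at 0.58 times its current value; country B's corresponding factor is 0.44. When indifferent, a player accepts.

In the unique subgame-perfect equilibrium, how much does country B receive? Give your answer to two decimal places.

281.95

When country B proposes, country A accepts any offer worth at least 0.58 times what country A would get by proposing next round; and vice versa.
This gives x = 500 − 0.58y and y = 500 − 0.44x, where x and y are each side's share when it proposes.
Hence (1 − 0.58·0.44)x = 500(1 − 0.58), i.e. 0.7448·x = 210.
x ≈ 281.9549; country A's share is 500 − x ≈ 218.0451.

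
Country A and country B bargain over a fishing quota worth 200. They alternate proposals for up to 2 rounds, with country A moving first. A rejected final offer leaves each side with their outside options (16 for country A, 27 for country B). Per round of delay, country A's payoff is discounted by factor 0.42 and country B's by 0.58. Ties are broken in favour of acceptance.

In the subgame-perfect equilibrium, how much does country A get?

93.28

Round 2 (country B proposes): country A gets 16 if talks fail, so country B offers 16 and keeps 184.
Round 1 (country A proposes): country B can get 184 next round, worth 0.58 × 184 = 106.72 now. Country A offers 106.72 and keeps 200 − 106.72 = 93.28.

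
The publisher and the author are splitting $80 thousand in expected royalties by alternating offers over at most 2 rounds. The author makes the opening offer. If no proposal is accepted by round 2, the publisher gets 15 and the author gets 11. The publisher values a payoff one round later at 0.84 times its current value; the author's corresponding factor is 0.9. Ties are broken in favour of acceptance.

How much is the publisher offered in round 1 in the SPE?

Solve by backward induction from round 2.
Round 2 (the publisher proposes): the author gets 11 if talks fail, so the publisher offers 11 and keeps 69.
Round 1 (the author proposes): the publisher can get 69 next round, worth 0.84 × 69 = 57.96 now; the author offers that and keeps 22.04.

57.96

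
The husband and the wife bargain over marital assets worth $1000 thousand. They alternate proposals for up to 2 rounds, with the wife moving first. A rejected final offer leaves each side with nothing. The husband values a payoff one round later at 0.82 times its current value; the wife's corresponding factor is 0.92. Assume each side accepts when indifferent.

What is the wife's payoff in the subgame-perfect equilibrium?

Round 2 (the husband proposes): rejection yields 0 for the wife; the husband offers 0 and keeps 1000.
Round 1 (the wife proposes): the husband can get 1000 next round, worth 0.82 × 1000 = 820 now. The wife offers 820 and keeps 1000 − 820 = 180.

180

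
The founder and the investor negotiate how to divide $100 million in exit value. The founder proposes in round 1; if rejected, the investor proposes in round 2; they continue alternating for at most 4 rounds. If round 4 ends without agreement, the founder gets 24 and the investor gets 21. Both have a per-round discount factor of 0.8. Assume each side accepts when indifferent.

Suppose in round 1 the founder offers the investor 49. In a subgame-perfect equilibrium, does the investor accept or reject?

Reject

Work out the investor's continuation value if the offer is rejected.
Round 4 (the investor proposes): the founder gets 24 if talks fail, so the investor offers 24 and keeps 76.
Round 3 (the founder proposes): the investor can get 76 next round, worth 0.8 × 76 = 60.8 now; the founder offers that and keeps 39.2.
Round 2 (the investor proposes): the founder can get 39.2 next round, worth 0.8 × 39.2 = 31.36 now; the investor offers that and keeps 68.64.
So by rejecting in round 1, the investor gets 68.64 next round, worth 0.8 × 68.64 = 54.912 now.
Offer 49 < 54.912, so the investor rejects.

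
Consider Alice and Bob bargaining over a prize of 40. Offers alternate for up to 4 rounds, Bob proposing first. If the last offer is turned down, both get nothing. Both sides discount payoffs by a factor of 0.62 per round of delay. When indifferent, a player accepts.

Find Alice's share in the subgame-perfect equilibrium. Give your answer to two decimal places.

18.96

Solve by backward induction from round 4.
Round 4 (Alice proposes): Bob will accept anything ≥ 0, so Alice offers 0 and keeps 40.
Round 3 (Bob proposes): Alice can get 40 next round, worth 0.62 × 40 = 24.8 now; Bob offers that and keeps 15.2.
Round 2 (Alice proposes): Bob can get 15.2 next round, worth 0.62 × 15.2 = 9.424 now, so Alice offers 9.424, keeping 30.576.
Round 1 (Bob proposes): Alice can get 30.576 next round, worth 0.62 × 30.576 = 18.95712 now; Bob offers that and keeps 21.04288.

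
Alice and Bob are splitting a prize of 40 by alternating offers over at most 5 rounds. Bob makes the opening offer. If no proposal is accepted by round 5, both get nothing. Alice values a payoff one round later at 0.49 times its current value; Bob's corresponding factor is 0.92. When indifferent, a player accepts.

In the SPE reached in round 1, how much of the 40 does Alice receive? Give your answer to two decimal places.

Round 5 (Bob proposes): rejection yields 0 for Alice; Bob offers 0 and keeps 40.
Round 4 (Alice proposes): Bob can get 40 next round, worth 0.92 × 40 = 36.8 now, so Alice offers 36.8, keeping 3.2.
Round 3 (Bob proposes): Alice can get 3.2 next round, worth 0.49 × 3.2 = 1.568 now. Bob offers 1.568 and keeps 40 − 1.568 = 38.432.
Round 2 (Alice proposes): Bob can get 38.432 next round, worth 0.92 × 38.432 = 35.35744 now; Alice offers that and keeps 4.64256.
Round 1 (Bob proposes): Alice can get 4.64256 next round, worth 0.49 × 4.64256 = 2.2748544 now. Bob offers 2.2748544 and keeps 40 − 2.2748544 = 37.7251456.

2.27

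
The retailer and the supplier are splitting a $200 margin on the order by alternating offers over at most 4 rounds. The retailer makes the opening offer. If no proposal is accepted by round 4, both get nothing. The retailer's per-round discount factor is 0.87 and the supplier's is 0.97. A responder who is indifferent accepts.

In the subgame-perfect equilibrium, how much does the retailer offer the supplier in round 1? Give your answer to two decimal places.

188.94

Solve by backward induction from round 4.
Round 4 (the supplier proposes): rejection yields 0 for the retailer; the supplier offers 0 and keeps 200.
Round 3 (the retailer proposes): the supplier can get 200 next round, worth 0.97 × 200 = 194 now, so the retailer offers 194, keeping 6.
Round 2 (the supplier proposes): the retailer can get 6 next round, worth 0.87 × 6 = 5.22 now. The supplier offers 5.22 and keeps 200 − 5.22 = 194.78.
Round 1 (the retailer proposes): the supplier can get 194.78 next round, worth 0.97 × 194.78 = 188.9366 now; the retailer offers that and keeps 11.0634.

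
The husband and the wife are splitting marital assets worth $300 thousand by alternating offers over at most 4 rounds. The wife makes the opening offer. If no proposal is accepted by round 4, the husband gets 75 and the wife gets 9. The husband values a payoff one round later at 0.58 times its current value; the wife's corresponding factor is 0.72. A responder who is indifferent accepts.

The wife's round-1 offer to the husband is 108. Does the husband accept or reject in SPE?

Reject

Round 4 (the husband proposes): the wife gets 9 if talks fail, so the husband offers 9 and keeps 291.
Round 3 (the wife proposes): the husband can get 291 next round, worth 0.58 × 291 = 168.78 now. The wife offers 168.78 and keeps 300 − 168.78 = 131.22.
Round 2 (the husband proposes): the wife can get 131.22 next round, worth 0.72 × 131.22 = 94.4784 now, so the husband offers 94.4784, keeping 205.5216.
So by rejecting in round 1, the husband gets 205.5216 next round, worth 0.58 × 205.5216 = 119.202528 now.
Offer 108 < 119.202528, so the husband rejects.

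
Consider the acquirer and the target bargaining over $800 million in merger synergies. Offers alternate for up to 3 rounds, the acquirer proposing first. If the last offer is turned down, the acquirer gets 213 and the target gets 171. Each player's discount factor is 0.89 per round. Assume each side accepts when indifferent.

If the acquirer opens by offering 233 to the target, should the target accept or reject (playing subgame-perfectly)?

Round 3 (the acquirer proposes): the target gets 171 if talks fail, so the acquirer offers 171 and keeps 629.
Round 2 (the target proposes): the acquirer can get 629 next round, worth 0.89 × 629 = 559.81 now, so the target offers 559.81, keeping 240.19.
So by rejecting in round 1, the target gets 240.19 next round, worth 0.89 × 240.19 = 213.7691 now.
Offer 233 ≥ 213.7691, so the target accepts.

Accept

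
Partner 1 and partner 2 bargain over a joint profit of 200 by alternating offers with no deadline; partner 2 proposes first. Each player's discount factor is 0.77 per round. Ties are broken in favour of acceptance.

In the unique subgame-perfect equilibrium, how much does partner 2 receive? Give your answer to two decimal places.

Let x be partner 2's share when partner 2 proposes and y be partner 1's share when partner 1 proposes.
Partner 1 accepts iff offered ≥ 0.77·y, so x = 200 − 0.77y. Symmetrically y = 200 − 0.77x.
Substituting: x = 200 − 0.77(200 − 0.77x), giving x(1 − 0.77·0.77) = 200(1 − 0.77).
So x = 200 × 0.23 / 0.4071 ≈ 112.9944, and partner 1 receives 200 − x ≈ 87.0056.

112.99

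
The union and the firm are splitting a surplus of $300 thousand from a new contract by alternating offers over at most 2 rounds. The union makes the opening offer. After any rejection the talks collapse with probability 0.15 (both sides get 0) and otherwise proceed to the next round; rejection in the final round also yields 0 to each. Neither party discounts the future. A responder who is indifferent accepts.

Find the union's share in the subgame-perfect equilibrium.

Round 2 (the firm proposes): rejection yields 0 for the union; the firm offers 0 and keeps 300.
Round 1 (the union proposes): rejecting gives the firm an expected 0.85 × 300 = 255, so the union offers 255, keeping 45.

45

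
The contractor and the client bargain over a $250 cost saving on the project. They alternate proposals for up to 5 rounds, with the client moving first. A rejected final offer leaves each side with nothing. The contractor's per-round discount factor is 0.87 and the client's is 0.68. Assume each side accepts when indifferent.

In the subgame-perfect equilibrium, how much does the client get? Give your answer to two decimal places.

139.22

Round 5 (the client proposes): the contractor will accept anything ≥ 0, so the client offers 0 and keeps 250.
Round 4 (the contractor proposes): the client can get 250 next round, worth 0.68 × 250 = 170 now. The contractor offers 170 and keeps 250 − 170 = 80.
Round 3 (the client proposes): the contractor can get 80 next round, worth 0.87 × 80 = 69.6 now; the client offers that and keeps 180.4.
Round 2 (the contractor proposes): the client can get 180.4 next round, worth 0.68 × 180.4 = 122.672 now; the contractor offers that and keeps 127.328.
Round 1 (the client proposes): the contractor can get 127.328 next round, worth 0.87 × 127.328 = 110.77536 now; the client offers that and keeps 139.22464.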